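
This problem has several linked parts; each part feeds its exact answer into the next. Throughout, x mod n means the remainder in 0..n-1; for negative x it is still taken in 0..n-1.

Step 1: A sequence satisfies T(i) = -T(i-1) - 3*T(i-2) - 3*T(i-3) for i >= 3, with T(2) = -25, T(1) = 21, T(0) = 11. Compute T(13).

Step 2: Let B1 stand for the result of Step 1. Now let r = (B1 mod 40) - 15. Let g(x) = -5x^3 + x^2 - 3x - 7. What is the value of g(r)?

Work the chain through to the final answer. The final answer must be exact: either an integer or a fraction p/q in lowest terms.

5123

Step 1: T(3) = -1*(-25) - 3*(21) - 3*(11) = -71; iterating: T(3)=-71, T(4)=83, T(5)=205, T(6)=-241, T(7)=-623, T(8)=731, T(9)=1861, T(10)=-2185, T(11)=-5591, T(12)=6563, T(13)=16765; answer 16765
Step 2: B1 = 16765; r = -10; -5*(-10)^3 + 1*(-10)^2 - 3*(-10)^1 - 7 = (5000) + (100) + (30) + (-7) = 5123; answer 5123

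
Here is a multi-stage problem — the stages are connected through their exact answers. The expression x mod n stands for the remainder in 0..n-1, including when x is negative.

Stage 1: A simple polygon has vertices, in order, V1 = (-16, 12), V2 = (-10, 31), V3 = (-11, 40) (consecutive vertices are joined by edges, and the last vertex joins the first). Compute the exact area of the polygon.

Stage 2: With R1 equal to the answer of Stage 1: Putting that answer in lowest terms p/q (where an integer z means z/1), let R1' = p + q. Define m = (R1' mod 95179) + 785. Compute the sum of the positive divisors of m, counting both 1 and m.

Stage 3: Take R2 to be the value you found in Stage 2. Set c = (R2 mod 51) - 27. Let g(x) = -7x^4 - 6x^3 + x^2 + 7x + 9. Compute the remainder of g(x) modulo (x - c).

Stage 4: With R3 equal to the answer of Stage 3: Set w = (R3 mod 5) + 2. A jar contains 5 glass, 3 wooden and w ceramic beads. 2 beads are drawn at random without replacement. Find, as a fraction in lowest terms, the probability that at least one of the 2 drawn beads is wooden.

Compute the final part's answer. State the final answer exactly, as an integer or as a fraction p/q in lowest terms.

36/91

Stage 1: cross terms: (-16*31 - -10*12)=-376, (-10*40 - -11*31)=-59, (-11*12 - -16*40)=508; twice the area = |73| = 73; area = 73/2; answer 73/2
Stage 2: R1 = 73/2; threaded value p + q = 75; m = 860; 860 = 2^2 * 5 * 43; sigma = (1 + 2 + 4) * (1 + 5) * (1 + 43) = 7 * 6 * 44 = 1848; answer 1848
Stage 3: R2 = 1848; c = -15; remainder = value at the root: -7*(-15)^4 - 6*(-15)^3 + 1*(-15)^2 + 7*(-15)^1 + 9 = (-354375) + (20250) + (225) + (-105) + (9) = -333996; answer -333996
Stage 4: R3 = -333996; w = 6; total draws C(14,2) = 91; complement C(11,2) = 55; favorable 91 - 55 = 36; P = 36/91; answer 36/91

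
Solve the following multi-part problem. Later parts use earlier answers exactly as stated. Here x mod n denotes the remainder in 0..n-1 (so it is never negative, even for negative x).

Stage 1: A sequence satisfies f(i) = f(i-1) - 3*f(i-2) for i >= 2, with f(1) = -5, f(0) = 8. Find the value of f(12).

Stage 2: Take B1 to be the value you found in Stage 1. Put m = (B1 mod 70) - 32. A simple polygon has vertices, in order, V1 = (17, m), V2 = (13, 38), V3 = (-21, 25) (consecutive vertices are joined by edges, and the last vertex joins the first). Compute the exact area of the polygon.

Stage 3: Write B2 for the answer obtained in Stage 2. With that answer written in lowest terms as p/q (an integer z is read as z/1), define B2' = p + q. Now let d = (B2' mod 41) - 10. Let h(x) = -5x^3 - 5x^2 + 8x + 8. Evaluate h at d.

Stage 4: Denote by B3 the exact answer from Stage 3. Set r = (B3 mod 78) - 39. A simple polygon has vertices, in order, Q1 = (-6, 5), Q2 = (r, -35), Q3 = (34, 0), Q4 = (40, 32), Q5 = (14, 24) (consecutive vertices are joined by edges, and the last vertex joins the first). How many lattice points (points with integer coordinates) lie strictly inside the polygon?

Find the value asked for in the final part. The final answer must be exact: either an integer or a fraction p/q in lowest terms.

1552

Stage 1: f(2) = 1*(-5) - 3*(8) = -29; iterating: f(2)=-29, f(3)=-14, f(4)=73, f(5)=115, f(6)=-104, f(7)=-449, f(8)=-137, f(9)=1210, f(10)=1621, f(11)=-2009, f(12)=-6872; answer -6872
Stage 2: B1 = -6872; m = 26; cross terms: (17*38 - 13*26)=308, (13*25 - -21*38)=1123, (-21*26 - 17*25)=-971; twice the area = |460| = 460; area = 230; answer 230
Stage 3: B2 = 230; threaded value p + q = 231; d = 16; -5*(16)^3 - 5*(16)^2 + 8*(16)^1 + 8 = (-20480) + (-1280) + (128) + (8) = -21624; answer -21624
Stage 4: B3 = -21624; r = 21; cross terms: (-6*-35 - 21*5)=105, (21*0 - 34*-35)=1190, (34*32 - 40*0)=1088, (40*24 - 14*32)=512, (14*5 - -6*24)=214; twice the area = |3109| = 3109; area = 3109/2; boundary points = 1 + 1 + 2 + 2 + 1 = 7; strictly interior points = area - boundary/2 + 1 = 1552; answer 1552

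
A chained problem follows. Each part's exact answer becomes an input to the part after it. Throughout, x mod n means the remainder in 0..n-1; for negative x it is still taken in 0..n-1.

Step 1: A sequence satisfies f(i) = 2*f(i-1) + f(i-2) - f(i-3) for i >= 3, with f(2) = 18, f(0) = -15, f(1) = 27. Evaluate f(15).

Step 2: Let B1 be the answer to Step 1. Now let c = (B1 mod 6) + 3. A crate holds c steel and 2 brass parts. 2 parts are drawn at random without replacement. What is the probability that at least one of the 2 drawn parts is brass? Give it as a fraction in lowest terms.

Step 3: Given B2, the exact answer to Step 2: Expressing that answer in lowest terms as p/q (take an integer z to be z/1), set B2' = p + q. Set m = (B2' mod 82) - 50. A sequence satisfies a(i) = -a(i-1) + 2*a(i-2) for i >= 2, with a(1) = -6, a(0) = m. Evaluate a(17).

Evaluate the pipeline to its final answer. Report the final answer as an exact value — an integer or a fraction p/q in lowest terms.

131064

Step 1: f(3) = 2*(18) + 1*(27) - 1*(-15) = 78; iterating: f(3)=78, f(4)=147, f(5)=354, f(6)=777, f(7)=1761, f(8)=3945, f(9)=8874, f(10)=19932, f(11)=44793, f(12)=100644, f(13)=226149, f(14)=508149, f(15)=1141803; answer 1141803
Step 2: B1 = 1141803; c = 6; total draws C(8,2) = 28; complement C(6,2) = 15; favorable 28 - 15 = 13; P = 13/28; answer 13/28
Step 3: B2 = 13/28; threaded value p + q = 41; m = -9; a(2) = -1*(-6) + 2*(-9) = -12; iterating: a(2)=-12, a(3)=0, a(4)=-24, a(5)=24, a(6)=-72, a(7)=120, a(8)=-264, a(9)=504, a(10)=-1032, a(11)=2040, a(12)=-4104, a(13)=8184, a(14)=-16392, a(15)=32760, a(16)=-65544, a(17)=131064; answer 131064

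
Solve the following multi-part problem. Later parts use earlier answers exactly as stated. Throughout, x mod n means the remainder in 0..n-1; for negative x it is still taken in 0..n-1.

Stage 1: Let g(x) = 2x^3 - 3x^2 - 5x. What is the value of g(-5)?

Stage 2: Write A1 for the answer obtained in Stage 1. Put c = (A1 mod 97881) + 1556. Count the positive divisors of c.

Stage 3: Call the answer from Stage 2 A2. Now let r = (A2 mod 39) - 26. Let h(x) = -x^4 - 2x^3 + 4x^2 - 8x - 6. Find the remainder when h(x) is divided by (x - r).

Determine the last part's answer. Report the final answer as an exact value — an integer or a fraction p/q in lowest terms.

-301638

Stage 1: 2*(-5)^3 - 3*(-5)^2 - 5*(-5)^1 = (-250) + (-75) + (25) = -300; answer -300
Stage 2: A1 = -300; c = 99137; 99137 is prime, so its only divisors are 1 and 99137; count = 2; answer 2
Stage 3: A2 = 2; r = -24; remainder = value at the root: -1*(-24)^4 - 2*(-24)^3 + 4*(-24)^2 - 8*(-24)^1 - 6 = (-331776) + (27648) + (2304) + (192) + (-6) = -301638; answer -301638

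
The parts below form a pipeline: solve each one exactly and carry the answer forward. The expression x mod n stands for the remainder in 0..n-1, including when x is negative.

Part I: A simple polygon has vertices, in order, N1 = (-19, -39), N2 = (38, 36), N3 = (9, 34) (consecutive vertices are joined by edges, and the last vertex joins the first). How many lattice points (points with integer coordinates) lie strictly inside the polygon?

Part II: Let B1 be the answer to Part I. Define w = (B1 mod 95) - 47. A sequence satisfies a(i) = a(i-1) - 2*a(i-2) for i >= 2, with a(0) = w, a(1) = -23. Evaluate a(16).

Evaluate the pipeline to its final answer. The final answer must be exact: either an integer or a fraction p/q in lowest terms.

Part I: cross terms: (-19*36 - 38*-39)=798, (38*34 - 9*36)=968, (9*-39 - -19*34)=295; twice the area = |2061| = 2061; area = 2061/2; boundary points = 3 + 1 + 1 = 5; strictly interior points = area - boundary/2 + 1 = 1029; answer 1029
Part II: B1 = 1029; w = 32; a(2) = 1*(-23) - 2*(32) = -87; iterating: a(2)=-87, a(3)=-41, a(4)=133, a(5)=215, a(6)=-51, a(7)=-481, a(8)=-379, a(9)=583, a(10)=1341, a(11)=175, a(12)=-2507, a(13)=-2857, a(14)=2157, a(15)=7871, a(16)=3557; answer 3557

3557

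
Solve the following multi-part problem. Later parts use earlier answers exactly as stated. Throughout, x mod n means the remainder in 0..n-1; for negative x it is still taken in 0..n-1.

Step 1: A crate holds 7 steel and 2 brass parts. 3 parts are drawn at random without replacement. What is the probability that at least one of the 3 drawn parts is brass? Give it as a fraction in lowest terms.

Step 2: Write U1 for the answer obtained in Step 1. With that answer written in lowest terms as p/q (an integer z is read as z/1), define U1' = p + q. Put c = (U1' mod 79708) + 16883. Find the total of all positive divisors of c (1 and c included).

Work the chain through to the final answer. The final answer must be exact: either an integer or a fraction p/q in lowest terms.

37680

Step 1: total draws C(9,3) = 84; complement C(7,3) = 35; favorable 84 - 35 = 49; P = 7/12; answer 7/12
Step 2: U1 = 7/12; threaded value p + q = 19; c = 16902; 16902 = 2 * 3^3 * 313; sigma = (1 + 2) * (1 + 3 + 9 + 27) * (1 + 313) = 3 * 40 * 314 = 37680; answer 37680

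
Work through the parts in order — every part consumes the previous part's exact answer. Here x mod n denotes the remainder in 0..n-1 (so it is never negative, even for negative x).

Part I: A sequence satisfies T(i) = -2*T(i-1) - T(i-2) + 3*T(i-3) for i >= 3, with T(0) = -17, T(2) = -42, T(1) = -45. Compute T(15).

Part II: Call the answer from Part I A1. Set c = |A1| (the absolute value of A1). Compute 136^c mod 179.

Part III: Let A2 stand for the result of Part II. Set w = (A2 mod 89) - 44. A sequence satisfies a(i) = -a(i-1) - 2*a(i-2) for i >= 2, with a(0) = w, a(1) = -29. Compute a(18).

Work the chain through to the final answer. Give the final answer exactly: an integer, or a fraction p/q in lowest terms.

Part I: T(3) = -2*(-42) - 1*(-45) + 3*(-17) = 78; iterating: T(3)=78, T(4)=-249, T(5)=294, T(6)=-105, T(7)=-831, T(8)=2649, T(9)=-4782, T(10)=4422, T(11)=3885, T(12)=-26538, T(13)=62457, T(14)=-86721, T(15)=31371; answer 31371
Part II: A1 = 31371; c = 31371; squarings mod 179: 136^1=136, 136^2=59, 136^4=80, 136^8=135, 136^16=146, 136^32=15, 136^64=46, 136^128=147, 136^256=129, 136^512=173, 136^1024=36, 136^2048=43, 136^4096=59, 136^8192=80, 136^16384=135; 136^31371 = 136^1 * 136^2 * 136^8 * 136^128 * 136^512 * 136^2048 * 136^4096 * 136^8192 * 136^16384 = 54 (mod 179); answer 54
Part III: A2 = 54; w = 10; a(2) = -1*(-29) - 2*(10) = 9; iterating: a(2)=9, a(3)=49, a(4)=-67, a(5)=-31, a(6)=165, a(7)=-103, a(8)=-227, a(9)=433, a(10)=21, a(11)=-887, a(12)=845, a(13)=929, a(14)=-2619, a(15)=761, a(16)=4477, a(17)=-5999, a(18)=-2955; answer -2955

-2955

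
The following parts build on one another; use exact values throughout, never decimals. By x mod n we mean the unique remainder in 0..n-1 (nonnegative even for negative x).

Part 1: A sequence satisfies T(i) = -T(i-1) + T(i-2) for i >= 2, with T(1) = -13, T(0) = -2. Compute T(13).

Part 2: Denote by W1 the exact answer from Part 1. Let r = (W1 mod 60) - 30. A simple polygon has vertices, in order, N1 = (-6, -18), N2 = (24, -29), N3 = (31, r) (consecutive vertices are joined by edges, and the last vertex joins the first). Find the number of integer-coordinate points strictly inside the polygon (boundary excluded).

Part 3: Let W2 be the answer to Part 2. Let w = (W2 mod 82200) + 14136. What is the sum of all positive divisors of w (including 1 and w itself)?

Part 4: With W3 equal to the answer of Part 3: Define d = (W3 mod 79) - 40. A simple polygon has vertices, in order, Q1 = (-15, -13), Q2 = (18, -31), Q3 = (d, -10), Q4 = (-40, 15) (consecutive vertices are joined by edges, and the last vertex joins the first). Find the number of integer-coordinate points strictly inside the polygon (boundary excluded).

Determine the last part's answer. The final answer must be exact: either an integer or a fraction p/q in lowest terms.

Part 1: T(2) = -1*(-13) + 1*(-2) = 11; iterating: T(2)=11, T(3)=-24, T(4)=35, T(5)=-59, T(6)=94, T(7)=-153, T(8)=247, T(9)=-400, T(10)=647, T(11)=-1047, T(12)=1694, T(13)=-2741; answer -2741
Part 2: W1 = -2741; r = -11; cross terms: (-6*-29 - 24*-18)=606, (24*-11 - 31*-29)=635, (31*-18 - -6*-11)=-624; twice the area = |617| = 617; area = 617/2; boundary points = 1 + 1 + 1 = 3; strictly interior points = area - boundary/2 + 1 = 308; answer 308
Part 3: W2 = 308; w = 14444; 14444 = 2^2 * 23 * 157; sigma = (1 + 2 + 4) * (1 + 23) * (1 + 157) = 7 * 24 * 158 = 26544; answer 26544
Part 4: W3 = 26544; d = -40; cross terms: (-15*-31 - 18*-13)=699, (18*-10 - -40*-31)=-1420, (-40*15 - -40*-10)=-1000, (-40*-13 - -15*15)=745; twice the area = |-976| = 976; area = 488; boundary points = 3 + 1 + 25 + 1 = 30; strictly interior points = area - boundary/2 + 1 = 474; answer 474

474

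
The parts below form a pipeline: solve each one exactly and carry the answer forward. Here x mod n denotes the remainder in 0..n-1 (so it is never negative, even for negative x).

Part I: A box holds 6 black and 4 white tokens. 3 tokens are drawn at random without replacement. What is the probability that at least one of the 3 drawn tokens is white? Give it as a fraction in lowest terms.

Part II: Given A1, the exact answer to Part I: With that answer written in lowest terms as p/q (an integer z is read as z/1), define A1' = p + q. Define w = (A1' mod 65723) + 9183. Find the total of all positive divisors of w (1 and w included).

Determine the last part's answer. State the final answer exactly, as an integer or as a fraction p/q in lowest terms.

Part I: total draws C(10,3) = 120; complement C(6,3) = 20; favorable 120 - 20 = 100; P = 5/6; answer 5/6
Part II: A1 = 5/6; threaded value p + q = 11; w = 9194; 9194 = 2 * 4597; sigma = (1 + 2) * (1 + 4597) = 3 * 4598 = 13794; answer 13794

13794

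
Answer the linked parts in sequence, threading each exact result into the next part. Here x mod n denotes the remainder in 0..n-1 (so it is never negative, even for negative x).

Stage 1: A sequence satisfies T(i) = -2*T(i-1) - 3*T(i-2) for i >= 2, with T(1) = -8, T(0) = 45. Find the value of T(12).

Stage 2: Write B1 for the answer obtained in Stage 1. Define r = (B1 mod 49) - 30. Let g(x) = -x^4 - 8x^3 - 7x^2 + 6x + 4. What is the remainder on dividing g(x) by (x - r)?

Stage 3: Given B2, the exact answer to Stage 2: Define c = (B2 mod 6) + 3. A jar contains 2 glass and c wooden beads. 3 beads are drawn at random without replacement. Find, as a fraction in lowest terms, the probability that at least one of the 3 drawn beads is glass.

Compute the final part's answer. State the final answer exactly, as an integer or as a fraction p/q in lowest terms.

Stage 1: T(2) = -2*(-8) - 3*(45) = -119; iterating: T(2)=-119, T(3)=262, T(4)=-167, T(5)=-452, T(6)=1405, T(7)=-1454, T(8)=-1307, T(9)=6976, T(10)=-10031, T(11)=-866, T(12)=31825; answer 31825
Stage 2: B1 = 31825; r = -6; remainder = value at the root: -1*(-6)^4 - 8*(-6)^3 - 7*(-6)^2 + 6*(-6)^1 + 4 = (-1296) + (1728) + (-252) + (-36) + (4) = 148; answer 148
Stage 3: B2 = 148; c = 7; total draws C(9,3) = 84; complement C(7,3) = 35; favorable 84 - 35 = 49; P = 7/12; answer 7/12

7/12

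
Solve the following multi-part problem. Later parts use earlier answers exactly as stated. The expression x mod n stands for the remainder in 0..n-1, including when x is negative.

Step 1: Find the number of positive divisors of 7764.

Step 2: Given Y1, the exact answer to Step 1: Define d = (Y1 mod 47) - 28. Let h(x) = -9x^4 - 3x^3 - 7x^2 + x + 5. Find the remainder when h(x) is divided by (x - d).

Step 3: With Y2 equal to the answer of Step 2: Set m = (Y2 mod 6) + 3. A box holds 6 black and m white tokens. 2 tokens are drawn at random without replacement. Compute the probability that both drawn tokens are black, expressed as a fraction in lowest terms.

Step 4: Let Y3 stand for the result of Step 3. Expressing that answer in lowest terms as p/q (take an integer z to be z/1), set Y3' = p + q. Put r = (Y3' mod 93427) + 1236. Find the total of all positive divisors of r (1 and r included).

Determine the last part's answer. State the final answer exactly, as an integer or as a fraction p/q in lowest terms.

1688

Step 1: 7764 = 2^2 * 3 * 647; number of divisors = (2+1) * (1+1) * (1+1) = 12; answer 12
Step 2: Y1 = 12; d = -16; remainder = value at the root: -9*(-16)^4 - 3*(-16)^3 - 7*(-16)^2 + 1*(-16)^1 + 5 = (-589824) + (12288) + (-1792) + (-16) + (5) = -579339; answer -579339
Step 3: Y2 = -579339; m = 6; total draws C(12,2) = 66; favorable C(6,2) = 15; P = 5/22; answer 5/22
Step 4: Y3 = 5/22; threaded value p + q = 27; r = 1263; 1263 = 3 * 421; sigma = (1 + 3) * (1 + 421) = 4 * 422 = 1688; answer 1688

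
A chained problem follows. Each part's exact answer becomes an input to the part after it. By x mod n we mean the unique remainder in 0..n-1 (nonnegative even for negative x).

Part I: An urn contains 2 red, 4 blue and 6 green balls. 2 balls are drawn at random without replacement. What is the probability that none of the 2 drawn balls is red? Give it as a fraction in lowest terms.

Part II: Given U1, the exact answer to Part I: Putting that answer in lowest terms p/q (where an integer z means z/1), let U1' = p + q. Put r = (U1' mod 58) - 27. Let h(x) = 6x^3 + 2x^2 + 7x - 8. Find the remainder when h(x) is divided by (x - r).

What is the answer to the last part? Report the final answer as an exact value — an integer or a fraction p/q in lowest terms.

6262

Part I: total draws C(12,2) = 66; favorable C(10,2) = 45; P = 15/22; answer 15/22
Part II: U1 = 15/22; threaded value p + q = 37; r = 10; remainder = value at the root: 6*(10)^3 + 2*(10)^2 + 7*(10)^1 - 8 = (6000) + (200) + (70) + (-8) = 6262; answer 6262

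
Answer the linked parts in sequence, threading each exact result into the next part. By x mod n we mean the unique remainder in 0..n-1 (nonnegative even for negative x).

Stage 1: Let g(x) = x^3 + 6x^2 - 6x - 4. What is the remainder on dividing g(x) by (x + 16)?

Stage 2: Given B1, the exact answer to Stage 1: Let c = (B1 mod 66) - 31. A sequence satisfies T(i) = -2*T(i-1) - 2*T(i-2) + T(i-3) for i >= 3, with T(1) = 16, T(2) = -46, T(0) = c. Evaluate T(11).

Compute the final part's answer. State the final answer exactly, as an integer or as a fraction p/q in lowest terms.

Stage 1: remainder = value at the root: 1*(-16)^3 + 6*(-16)^2 - 6*(-16)^1 - 4 = (-4096) + (1536) + (96) + (-4) = -2468; answer -2468
Stage 2: B1 = -2468; c = 9; T(3) = -2*(-46) - 2*(16) + 1*(9) = 69; iterating: T(3)=69, T(4)=-30, T(5)=-124, T(6)=377, T(7)=-536, T(8)=194, T(9)=1061, T(10)=-3046, T(11)=4164; answer 4164

4164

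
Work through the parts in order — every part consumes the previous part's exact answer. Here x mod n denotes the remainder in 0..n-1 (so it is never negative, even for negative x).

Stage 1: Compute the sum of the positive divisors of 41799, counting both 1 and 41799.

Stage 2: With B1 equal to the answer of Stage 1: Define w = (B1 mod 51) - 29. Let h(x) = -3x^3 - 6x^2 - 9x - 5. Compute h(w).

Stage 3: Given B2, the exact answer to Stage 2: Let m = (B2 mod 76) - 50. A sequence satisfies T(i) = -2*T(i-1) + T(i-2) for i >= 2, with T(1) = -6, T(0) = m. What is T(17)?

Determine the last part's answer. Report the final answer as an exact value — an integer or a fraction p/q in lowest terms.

10600650

Stage 1: 41799 = 3 * 13933; sigma = (1 + 3) * (1 + 13933) = 4 * 13934 = 55736; answer 55736
Stage 2: B1 = 55736; w = 15; -3*(15)^3 - 6*(15)^2 - 9*(15)^1 - 5 = (-10125) + (-1350) + (-135) + (-5) = -11615; answer -11615
Stage 3: B2 = -11615; m = -37; T(2) = -2*(-6) + 1*(-37) = -25; iterating: T(2)=-25, T(3)=44, T(4)=-113, T(5)=270, T(6)=-653, T(7)=1576, T(8)=-3805, T(9)=9186, T(10)=-22177, T(11)=53540, T(12)=-129257, T(13)=312054, T(14)=-753365, T(15)=1818784, T(16)=-4390933, T(17)=10600650; answer 10600650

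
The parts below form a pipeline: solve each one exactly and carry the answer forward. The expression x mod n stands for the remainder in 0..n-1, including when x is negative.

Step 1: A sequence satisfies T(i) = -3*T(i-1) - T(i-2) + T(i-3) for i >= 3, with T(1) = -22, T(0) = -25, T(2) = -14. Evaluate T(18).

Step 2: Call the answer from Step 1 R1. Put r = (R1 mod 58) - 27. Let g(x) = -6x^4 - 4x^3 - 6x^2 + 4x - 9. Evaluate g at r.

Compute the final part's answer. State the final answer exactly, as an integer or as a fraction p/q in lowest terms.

Step 1: T(3) = -3*(-14) - 1*(-22) + 1*(-25) = 39; iterating: T(3)=39, T(4)=-125, T(5)=322, T(6)=-802, T(7)=1959, T(8)=-4753, T(9)=11498, T(10)=-27782, T(11)=67095, T(12)=-162005, T(13)=391138, T(14)=-944314, T(15)=2279799, T(16)=-5503945, T(17)=13287722, T(18)=-32079422; answer -32079422
Step 2: R1 = -32079422; r = 3; -6*(3)^4 - 4*(3)^3 - 6*(3)^2 + 4*(3)^1 - 9 = (-486) + (-108) + (-54) + (12) + (-9) = -645; answer -645

-645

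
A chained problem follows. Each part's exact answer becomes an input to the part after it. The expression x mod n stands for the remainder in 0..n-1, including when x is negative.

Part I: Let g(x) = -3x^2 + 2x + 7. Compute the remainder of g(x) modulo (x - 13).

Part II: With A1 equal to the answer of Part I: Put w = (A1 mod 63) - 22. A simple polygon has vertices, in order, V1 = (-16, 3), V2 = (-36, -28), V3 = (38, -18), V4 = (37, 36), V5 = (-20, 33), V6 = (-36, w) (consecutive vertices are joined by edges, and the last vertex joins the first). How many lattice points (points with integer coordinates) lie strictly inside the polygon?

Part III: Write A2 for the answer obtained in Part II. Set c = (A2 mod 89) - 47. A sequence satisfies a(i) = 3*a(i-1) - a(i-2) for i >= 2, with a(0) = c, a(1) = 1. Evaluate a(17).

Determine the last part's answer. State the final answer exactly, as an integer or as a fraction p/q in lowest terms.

-66181310

Part I: remainder = value at the root: -3*(13)^2 + 2*(13)^1 + 7 = (-507) + (26) + (7) = -474; answer -474
Part II: A1 = -474; w = 8; cross terms: (-16*-28 - -36*3)=556, (-36*-18 - 38*-28)=1712, (38*36 - 37*-18)=2034, (37*33 - -20*36)=1941, (-20*8 - -36*33)=1028, (-36*3 - -16*8)=20; twice the area = |7291| = 7291; area = 7291/2; boundary points = 1 + 2 + 1 + 3 + 1 + 5 = 13; strictly interior points = area - boundary/2 + 1 = 3640; answer 3640
Part III: A2 = 3640; c = 33; a(2) = 3*(1) - 1*(33) = -30; iterating: a(2)=-30, a(3)=-91, a(4)=-243, a(5)=-638, a(6)=-1671, a(7)=-4375, a(8)=-11454, a(9)=-29987, a(10)=-78507, a(11)=-205534, a(12)=-538095, a(13)=-1408751, a(14)=-3688158, a(15)=-9655723, a(16)=-25279011, a(17)=-66181310; answer -66181310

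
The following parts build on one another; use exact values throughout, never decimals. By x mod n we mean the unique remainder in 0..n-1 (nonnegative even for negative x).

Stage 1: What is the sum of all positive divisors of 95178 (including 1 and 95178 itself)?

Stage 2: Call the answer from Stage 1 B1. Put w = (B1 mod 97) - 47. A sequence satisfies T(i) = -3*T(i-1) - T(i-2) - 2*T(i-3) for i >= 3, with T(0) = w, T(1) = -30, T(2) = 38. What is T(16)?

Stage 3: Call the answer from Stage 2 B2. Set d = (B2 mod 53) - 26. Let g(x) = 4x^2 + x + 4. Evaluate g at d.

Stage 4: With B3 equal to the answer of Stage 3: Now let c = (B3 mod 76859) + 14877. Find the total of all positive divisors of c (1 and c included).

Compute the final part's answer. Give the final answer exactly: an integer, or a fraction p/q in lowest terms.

23712

Stage 1: 95178 = 2 * 3 * 29 * 547; sigma = (1 + 2) * (1 + 3) * (1 + 29) * (1 + 547) = 3 * 4 * 30 * 548 = 197280; answer 197280
Stage 2: B1 = 197280; w = 32; T(3) = -3*(38) - 1*(-30) - 2*(32) = -148; iterating: T(3)=-148, T(4)=466, T(5)=-1326, T(6)=3808, T(7)=-11030, T(8)=31934, T(9)=-92388, T(10)=267290, T(11)=-773350, T(12)=2237536, T(13)=-6473838, T(14)=18730678, T(15)=-54193268, T(16)=156796802; answer 156796802
Stage 3: B2 = 156796802; d = -14; 4*(-14)^2 + 1*(-14)^1 + 4 = (784) + (-14) + (4) = 774; answer 774
Stage 4: B3 = 774; c = 15651; 15651 = 3^2 * 37 * 47; sigma = (1 + 3 + 9) * (1 + 37) * (1 + 47) = 13 * 38 * 48 = 23712; answer 23712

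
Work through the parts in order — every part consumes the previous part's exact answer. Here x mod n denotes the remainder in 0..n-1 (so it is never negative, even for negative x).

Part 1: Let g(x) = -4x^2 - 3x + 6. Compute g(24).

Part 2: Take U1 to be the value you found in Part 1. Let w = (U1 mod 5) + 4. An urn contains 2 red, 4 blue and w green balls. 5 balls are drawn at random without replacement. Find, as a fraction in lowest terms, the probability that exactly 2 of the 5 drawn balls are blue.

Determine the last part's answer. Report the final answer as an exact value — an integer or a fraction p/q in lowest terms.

10/21

Part 1: -4*(24)^2 - 3*(24)^1 + 6 = (-2304) + (-72) + (6) = -2370; answer -2370
Part 2: U1 = -2370; w = 4; total draws C(10,5) = 252; favorable C(4,2)*C(6,3) = 120; P = 10/21; answer 10/21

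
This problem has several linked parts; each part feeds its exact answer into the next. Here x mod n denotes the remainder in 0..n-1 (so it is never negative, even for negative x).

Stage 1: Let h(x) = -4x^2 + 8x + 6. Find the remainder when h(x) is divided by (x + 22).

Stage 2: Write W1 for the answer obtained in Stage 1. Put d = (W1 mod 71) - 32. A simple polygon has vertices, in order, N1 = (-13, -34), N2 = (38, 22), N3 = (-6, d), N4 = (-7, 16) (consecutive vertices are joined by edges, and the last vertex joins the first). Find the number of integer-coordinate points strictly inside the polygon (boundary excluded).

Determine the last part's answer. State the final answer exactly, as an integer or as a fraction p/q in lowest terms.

Stage 1: remainder = value at the root: -4*(-22)^2 + 8*(-22)^1 + 6 = (-1936) + (-176) + (6) = -2106; answer -2106
Stage 2: W1 = -2106; d = -8; cross terms: (-13*22 - 38*-34)=1006, (38*-8 - -6*22)=-172, (-6*16 - -7*-8)=-152, (-7*-34 - -13*16)=446; twice the area = |1128| = 1128; area = 564; boundary points = 1 + 2 + 1 + 2 = 6; strictly interior points = area - boundary/2 + 1 = 562; answer 562

562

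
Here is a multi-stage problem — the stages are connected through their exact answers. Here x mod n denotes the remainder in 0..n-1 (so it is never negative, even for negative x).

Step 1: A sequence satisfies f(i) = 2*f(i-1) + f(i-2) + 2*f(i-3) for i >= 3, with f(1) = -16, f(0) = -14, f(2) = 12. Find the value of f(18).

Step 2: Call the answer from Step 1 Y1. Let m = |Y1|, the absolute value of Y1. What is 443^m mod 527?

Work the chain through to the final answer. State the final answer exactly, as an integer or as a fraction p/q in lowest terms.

392

Step 1: f(3) = 2*(12) + 1*(-16) + 2*(-14) = -20; iterating: f(3)=-20, f(4)=-60, f(5)=-116, f(6)=-332, f(7)=-900, f(8)=-2364, f(9)=-6292, f(10)=-16748, f(11)=-44516, f(12)=-118364, f(13)=-314740, f(14)=-836876, f(15)=-2225220, f(16)=-5916796, f(17)=-15732564, f(18)=-41832364; answer -41832364
Step 2: Y1 = -41832364; m = 41832364; squarings mod 527: 443^1=443, 443^2=205, 443^4=392, 443^8=307, 443^16=443, 443^32=205, 443^64=392, 443^128=307, 443^256=443, 443^512=205, 443^1024=392, 443^2048=307, 443^4096=443, 443^8192=205, 443^16384=392, 443^32768=307, 443^65536=443, 443^131072=205, 443^262144=392, 443^524288=307, 443^1048576=443, 443^2097152=205, 443^4194304=392, 443^8388608=307, 443^16777216=443, 443^33554432=205; 443^41832364 = 443^4 * 443^8 * 443^32 * 443^128 * 443^256 * 443^512 * 443^1024 * 443^2048 * 443^16384 * 443^131072 * 443^262144 * 443^524288 * 443^1048576 * 443^2097152 * 443^4194304 * 443^33554432 = 392 (mod 527); answer 392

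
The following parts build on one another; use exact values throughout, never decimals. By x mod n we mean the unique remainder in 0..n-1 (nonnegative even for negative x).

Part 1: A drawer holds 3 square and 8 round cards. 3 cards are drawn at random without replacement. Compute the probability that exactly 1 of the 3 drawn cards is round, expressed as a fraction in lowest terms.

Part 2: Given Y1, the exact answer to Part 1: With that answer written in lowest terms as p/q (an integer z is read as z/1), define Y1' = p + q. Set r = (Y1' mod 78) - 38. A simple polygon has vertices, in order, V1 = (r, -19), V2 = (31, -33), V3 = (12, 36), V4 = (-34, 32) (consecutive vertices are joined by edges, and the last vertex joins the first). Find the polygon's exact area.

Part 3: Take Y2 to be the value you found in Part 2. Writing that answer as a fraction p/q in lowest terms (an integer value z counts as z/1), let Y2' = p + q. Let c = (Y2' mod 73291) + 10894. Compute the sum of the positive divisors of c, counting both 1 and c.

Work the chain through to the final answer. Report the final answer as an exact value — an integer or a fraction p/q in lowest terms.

25788

Part 1: total draws C(11,3) = 165; favorable C(8,1)*C(3,2) = 24; P = 8/55; answer 8/55
Part 2: Y1 = 8/55; threaded value p + q = 63; r = 25; cross terms: (25*-33 - 31*-19)=-236, (31*36 - 12*-33)=1512, (12*32 - -34*36)=1608, (-34*-19 - 25*32)=-154; twice the area = |2730| = 2730; area = 1365; answer 1365
Part 3: Y2 = 1365; threaded value p + q = 1366; c = 12260; 12260 = 2^2 * 5 * 613; sigma = (1 + 2 + 4) * (1 + 5) * (1 + 613) = 7 * 6 * 614 = 25788; answer 25788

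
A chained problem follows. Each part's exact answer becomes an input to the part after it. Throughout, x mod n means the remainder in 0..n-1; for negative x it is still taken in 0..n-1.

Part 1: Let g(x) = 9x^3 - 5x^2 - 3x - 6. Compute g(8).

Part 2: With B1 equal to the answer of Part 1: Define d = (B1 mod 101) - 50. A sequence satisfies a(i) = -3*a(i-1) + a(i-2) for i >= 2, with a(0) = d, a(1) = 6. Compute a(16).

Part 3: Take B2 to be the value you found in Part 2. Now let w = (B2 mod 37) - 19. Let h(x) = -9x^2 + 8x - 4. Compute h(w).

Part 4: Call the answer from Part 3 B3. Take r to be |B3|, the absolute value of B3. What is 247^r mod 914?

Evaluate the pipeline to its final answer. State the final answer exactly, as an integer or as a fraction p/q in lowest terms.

Part 1: 9*(8)^3 - 5*(8)^2 - 3*(8)^1 - 6 = (4608) + (-320) + (-24) + (-6) = 4258; answer 4258
Part 2: B1 = 4258; d = -34; a(2) = -3*(6) + 1*(-34) = -52; iterating: a(2)=-52, a(3)=162, a(4)=-538, a(5)=1776, a(6)=-5866, a(7)=19374, a(8)=-63988, a(9)=211338, a(10)=-698002, a(11)=2305344, a(12)=-7614034, a(13)=25147446, a(14)=-83056372, a(15)=274316562, a(16)=-906006058; answer -906006058
Part 3: B2 = -906006058; w = 10; -9*(10)^2 + 8*(10)^1 - 4 = (-900) + (80) + (-4) = -824; answer -824
Part 4: B3 = -824; r = 824; squarings mod 914: 247^1=247, 247^2=685, 247^4=343, 247^8=657, 247^16=241, 247^32=499, 247^64=393, 247^128=897, 247^256=289, 247^512=347; 247^824 = 247^8 * 247^16 * 247^32 * 247^256 * 247^512 = 393 (mod 914); answer 393

393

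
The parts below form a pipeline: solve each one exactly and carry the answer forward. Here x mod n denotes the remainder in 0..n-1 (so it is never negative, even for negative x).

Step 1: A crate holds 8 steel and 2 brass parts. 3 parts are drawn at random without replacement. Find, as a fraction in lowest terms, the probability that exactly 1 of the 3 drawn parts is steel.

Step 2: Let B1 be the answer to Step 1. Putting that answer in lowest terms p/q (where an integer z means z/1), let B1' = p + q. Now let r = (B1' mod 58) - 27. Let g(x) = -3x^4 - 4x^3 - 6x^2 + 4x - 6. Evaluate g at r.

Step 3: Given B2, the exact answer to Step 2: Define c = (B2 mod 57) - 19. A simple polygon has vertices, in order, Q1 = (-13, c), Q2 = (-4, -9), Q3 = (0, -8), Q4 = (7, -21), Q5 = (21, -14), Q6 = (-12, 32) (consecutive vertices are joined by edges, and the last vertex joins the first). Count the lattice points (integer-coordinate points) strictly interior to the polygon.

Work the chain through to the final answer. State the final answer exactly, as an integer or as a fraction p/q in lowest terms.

757

Step 1: total draws C(10,3) = 120; favorable C(8,1)*C(2,2) = 8; P = 1/15; answer 1/15
Step 2: B1 = 1/15; threaded value p + q = 16; r = -11; -3*(-11)^4 - 4*(-11)^3 - 6*(-11)^2 + 4*(-11)^1 - 6 = (-43923) + (5324) + (-726) + (-44) + (-6) = -39375; answer -39375
Step 3: B2 = -39375; c = -7; cross terms: (-13*-9 - -4*-7)=89, (-4*-8 - 0*-9)=32, (0*-21 - 7*-8)=56, (7*-14 - 21*-21)=343, (21*32 - -12*-14)=504, (-12*-7 - -13*32)=500; twice the area = |1524| = 1524; area = 762; boundary points = 1 + 1 + 1 + 7 + 1 + 1 = 12; strictly interior points = area - boundary/2 + 1 = 757; answer 757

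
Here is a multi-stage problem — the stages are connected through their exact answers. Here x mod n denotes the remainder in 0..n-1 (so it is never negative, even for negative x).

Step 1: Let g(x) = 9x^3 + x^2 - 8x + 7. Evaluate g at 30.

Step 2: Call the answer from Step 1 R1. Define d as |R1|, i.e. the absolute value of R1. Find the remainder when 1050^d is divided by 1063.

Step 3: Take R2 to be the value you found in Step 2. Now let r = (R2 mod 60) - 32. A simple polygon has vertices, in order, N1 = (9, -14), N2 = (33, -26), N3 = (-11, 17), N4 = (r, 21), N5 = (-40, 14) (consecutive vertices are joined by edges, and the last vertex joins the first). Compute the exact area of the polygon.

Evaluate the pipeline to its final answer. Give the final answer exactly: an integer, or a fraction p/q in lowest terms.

1567/2

Step 1: 9*(30)^3 + 1*(30)^2 - 8*(30)^1 + 7 = (243000) + (900) + (-240) + (7) = 243667; answer 243667
Step 2: R1 = 243667; d = 243667; squarings mod 1063: 1050^1=1050, 1050^2=169, 1050^4=923, 1050^8=466, 1050^16=304, 1050^32=998, 1050^64=1036, 1050^128=729, 1050^256=1004, 1050^512=292, 1050^1024=224, 1050^2048=215, 1050^4096=516, 1050^8192=506, 1050^16384=916, 1050^32768=349, 1050^65536=619, 1050^131072=481; 1050^243667 = 1050^1 * 1050^2 * 1050^16 * 1050^64 * 1050^128 * 1050^256 * 1050^512 * 1050^1024 * 1050^4096 * 1050^8192 * 1050^32768 * 1050^65536 * 1050^131072 = 85 (mod 1063); answer 85
Step 3: R2 = 85; r = -7; cross terms: (9*-26 - 33*-14)=228, (33*17 - -11*-26)=275, (-11*21 - -7*17)=-112, (-7*14 - -40*21)=742, (-40*-14 - 9*14)=434; twice the area = |1567| = 1567; area = 1567/2; answer 1567/2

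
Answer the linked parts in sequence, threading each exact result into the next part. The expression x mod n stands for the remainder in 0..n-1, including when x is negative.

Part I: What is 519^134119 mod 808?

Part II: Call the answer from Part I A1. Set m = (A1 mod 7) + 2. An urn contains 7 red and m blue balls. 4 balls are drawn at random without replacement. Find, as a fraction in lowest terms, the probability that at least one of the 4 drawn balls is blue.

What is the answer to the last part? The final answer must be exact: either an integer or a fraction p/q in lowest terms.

Part I: squarings mod 808: 519^1=519, 519^2=297, 519^4=137, 519^8=185, 519^16=289, 519^32=297, 519^64=137, 519^128=185, 519^256=289, 519^512=297, 519^1024=137, 519^2048=185, 519^4096=289, 519^8192=297, 519^16384=137, 519^32768=185, 519^65536=289, 519^131072=297; 519^134119 = 519^1 * 519^2 * 519^4 * 519^32 * 519^64 * 519^128 * 519^256 * 519^512 * 519^2048 * 519^131072 = 671 (mod 808); answer 671
Part II: A1 = 671; m = 8; total draws C(15,4) = 1365; complement C(7,4) = 35; favorable 1365 - 35 = 1330; P = 38/39; answer 38/39

38/39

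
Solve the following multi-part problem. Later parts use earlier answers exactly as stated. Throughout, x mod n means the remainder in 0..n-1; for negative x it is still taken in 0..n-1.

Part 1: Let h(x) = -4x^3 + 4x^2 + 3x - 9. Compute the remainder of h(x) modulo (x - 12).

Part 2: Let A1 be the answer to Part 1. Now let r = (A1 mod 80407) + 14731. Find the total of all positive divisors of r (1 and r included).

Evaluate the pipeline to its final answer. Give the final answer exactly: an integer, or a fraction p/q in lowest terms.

95676

Part 1: remainder = value at the root: -4*(12)^3 + 4*(12)^2 + 3*(12)^1 - 9 = (-6912) + (576) + (36) + (-9) = -6309; answer -6309
Part 2: A1 = -6309; r = 88829; 88829 = 13 * 6833; sigma = (1 + 13) * (1 + 6833) = 14 * 6834 = 95676; answer 95676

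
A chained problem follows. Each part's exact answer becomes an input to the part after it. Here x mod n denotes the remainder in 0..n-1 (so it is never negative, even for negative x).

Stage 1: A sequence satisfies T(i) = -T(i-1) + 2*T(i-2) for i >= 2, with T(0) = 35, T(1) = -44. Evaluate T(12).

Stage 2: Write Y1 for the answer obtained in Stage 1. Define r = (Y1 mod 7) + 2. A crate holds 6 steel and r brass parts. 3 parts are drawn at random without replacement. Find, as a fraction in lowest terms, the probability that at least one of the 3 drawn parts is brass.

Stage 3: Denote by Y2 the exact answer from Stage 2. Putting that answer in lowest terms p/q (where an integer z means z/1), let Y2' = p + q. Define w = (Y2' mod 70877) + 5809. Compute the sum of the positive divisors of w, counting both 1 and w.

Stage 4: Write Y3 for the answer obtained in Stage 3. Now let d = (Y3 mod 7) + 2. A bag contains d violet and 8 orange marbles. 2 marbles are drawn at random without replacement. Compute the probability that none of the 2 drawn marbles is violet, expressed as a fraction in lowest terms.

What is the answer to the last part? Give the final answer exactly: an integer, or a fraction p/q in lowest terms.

Stage 1: T(2) = -1*(-44) + 2*(35) = 114; iterating: T(2)=114, T(3)=-202, T(4)=430, T(5)=-834, T(6)=1694, T(7)=-3362, T(8)=6750, T(9)=-13474, T(10)=26974, T(11)=-53922, T(12)=107870; answer 107870
Stage 2: Y1 = 107870; r = 2; total draws C(8,3) = 56; complement C(6,3) = 20; favorable 56 - 20 = 36; P = 9/14; answer 9/14
Stage 3: Y2 = 9/14; threaded value p + q = 23; w = 5832; 5832 = 2^3 * 3^6; sigma = (1 + 2 + 4 + 8) * (1 + 3 + 9 + 27 + 81 + 243 + 729) = 15 * 1093 = 16395; answer 16395
Stage 4: Y3 = 16395; d = 3; total draws C(11,2) = 55; favorable C(8,2) = 28; P = 28/55; answer 28/55

28/55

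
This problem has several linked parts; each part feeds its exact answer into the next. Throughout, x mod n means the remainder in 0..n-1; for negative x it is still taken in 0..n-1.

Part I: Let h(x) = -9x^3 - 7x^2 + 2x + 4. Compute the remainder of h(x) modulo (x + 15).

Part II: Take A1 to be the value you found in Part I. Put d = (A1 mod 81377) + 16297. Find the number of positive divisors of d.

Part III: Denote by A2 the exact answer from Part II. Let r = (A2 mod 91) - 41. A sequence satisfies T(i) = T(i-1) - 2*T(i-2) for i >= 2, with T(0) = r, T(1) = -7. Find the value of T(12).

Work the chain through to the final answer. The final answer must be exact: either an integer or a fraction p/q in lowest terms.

1387

Part I: remainder = value at the root: -9*(-15)^3 - 7*(-15)^2 + 2*(-15)^1 + 4 = (30375) + (-1575) + (-30) + (4) = 28774; answer 28774
Part II: A1 = 28774; d = 45071; 45071 = 13 * 3467; number of divisors = (1+1) * (1+1) = 4; answer 4
Part III: A2 = 4; r = -37; T(2) = 1*(-7) - 2*(-37) = 67; iterating: T(2)=67, T(3)=81, T(4)=-53, T(5)=-215, T(6)=-109, T(7)=321, T(8)=539, T(9)=-103, T(10)=-1181, T(11)=-975, T(12)=1387; answer 1387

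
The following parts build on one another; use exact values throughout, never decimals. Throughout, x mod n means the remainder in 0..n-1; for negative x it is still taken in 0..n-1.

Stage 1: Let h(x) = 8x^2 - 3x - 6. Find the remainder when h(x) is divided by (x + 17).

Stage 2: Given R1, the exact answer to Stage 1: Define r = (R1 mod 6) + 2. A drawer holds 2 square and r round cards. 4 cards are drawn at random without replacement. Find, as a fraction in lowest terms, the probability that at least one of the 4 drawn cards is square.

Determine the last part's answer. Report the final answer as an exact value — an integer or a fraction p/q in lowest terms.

Stage 1: remainder = value at the root: 8*(-17)^2 - 3*(-17)^1 - 6 = (2312) + (51) + (-6) = 2357; answer 2357
Stage 2: R1 = 2357; r = 7; total draws C(9,4) = 126; complement C(7,4) = 35; favorable 126 - 35 = 91; P = 13/18; answer 13/18

13/18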